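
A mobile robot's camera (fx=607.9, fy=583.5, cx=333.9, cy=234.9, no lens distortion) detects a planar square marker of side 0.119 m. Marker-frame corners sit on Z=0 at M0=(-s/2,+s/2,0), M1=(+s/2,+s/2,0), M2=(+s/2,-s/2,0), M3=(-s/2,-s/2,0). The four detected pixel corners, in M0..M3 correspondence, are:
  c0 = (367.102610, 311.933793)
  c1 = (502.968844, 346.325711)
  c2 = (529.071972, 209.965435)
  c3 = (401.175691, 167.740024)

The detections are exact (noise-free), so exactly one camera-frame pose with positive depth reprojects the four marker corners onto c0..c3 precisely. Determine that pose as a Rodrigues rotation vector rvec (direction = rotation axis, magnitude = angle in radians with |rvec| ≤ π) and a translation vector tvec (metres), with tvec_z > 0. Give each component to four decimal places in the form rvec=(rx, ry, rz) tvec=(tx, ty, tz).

rvec=(-0.1457, -0.3009, 0.2614) tvec=(0.0932, 0.0190, 0.4773)

Intrinsics K: fx=607.9, fy=583.5, cx=333.9, cy=234.9
Marker side s = 0.119 m; corners in marker frame (Z=0):
  M0 = (-0.0595, +0.0595, 0)
  M1 = (+0.0595, +0.0595, 0)
  M2 = (+0.0595, -0.0595, 0)
  M3 = (-0.0595, -0.0595, 0)
Detected image corners:
  c0 = (367.102610, 311.933793) px
  c1 = (502.968844, 346.325711) px
  c2 = (529.071972, 209.965435) px
  c3 = (401.175691, 167.740024) px
Planar DLT: solve 8×8 A·h = b for H (H[2,2]=1):
  H  [+1365.07445 -421.50304 +452.66288]
  H  [+470.88087 +1079.96780 +258.06904]
  H  [+0.57230 -0.37727 +1.00000]
B = K⁻¹H; ‖b₁‖=2.095132, ‖b₂‖=2.095132; λ = 2/(‖b₁‖+‖b₂‖) = 0.477297, sign → tz>0 ⇒ λ=+0.477297
r₁ = λ·B[:,0] = (+0.92176,+0.27521,+0.27316); r₂ = λ·B[:,1] = (-0.23204,+0.95589,-0.18007)
r₃ = r₁×r₂ = (-0.31067,+0.10260,+0.94497); SVD([r₁ r₂ r₃]) → R = UVᵀ:
  R  [+0.92176 -0.23204 -0.31067]
  R  [+0.27521 +0.95589 +0.10260]
  R  [+0.27316 -0.18007 +0.94497]
t = (+0.09325, +0.01895, +0.47730) m
tr R = 2.822621; θ = arccos((tr R − 1)/2) = 0.424341 rad = 24.313°
axis k = ((R−Rᵀ)₃₂, (R−Rᵀ)₁₃, (R−Rᵀ)₂₁) / (2 sinθ) = (-0.343279, -0.709005, +0.616013)
rvec = θ·k = (-0.145667, -0.300859, +0.261399)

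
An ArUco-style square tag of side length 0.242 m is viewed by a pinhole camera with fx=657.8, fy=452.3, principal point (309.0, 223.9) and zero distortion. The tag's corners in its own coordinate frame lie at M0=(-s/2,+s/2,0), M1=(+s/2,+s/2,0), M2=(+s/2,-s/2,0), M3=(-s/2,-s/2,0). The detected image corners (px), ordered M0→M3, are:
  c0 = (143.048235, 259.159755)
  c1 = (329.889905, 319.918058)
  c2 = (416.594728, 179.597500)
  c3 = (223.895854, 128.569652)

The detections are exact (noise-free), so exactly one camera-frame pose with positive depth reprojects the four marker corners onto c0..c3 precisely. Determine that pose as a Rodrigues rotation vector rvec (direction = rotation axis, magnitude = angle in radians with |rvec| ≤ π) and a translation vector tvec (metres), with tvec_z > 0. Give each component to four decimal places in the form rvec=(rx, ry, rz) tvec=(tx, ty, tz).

rvec=(-0.0468, 0.2185, 0.4001) tvec=(-0.0385, -0.0051, 0.7446)

Intrinsics K: fx=657.8, fy=452.3, cx=309.0, cy=223.9
Marker side s = 0.242 m; corners in marker frame (Z=0):
  M0 = (-0.1210, +0.1210, 0)
  M1 = (+0.1210, +0.1210, 0)
  M2 = (+0.1210, -0.1210, 0)
  M3 = (-0.1210, -0.1210, 0)
Detected image corners:
  c0 = (143.048235, 259.159755) px
  c1 = (329.889905, 319.918058) px
  c2 = (416.594728, 179.597500) px
  c3 = (223.895854, 128.569652) px
Planar DLT: solve 8×8 A·h = b for H (H[2,2]=1):
  H  [+701.89197 -346.57470 +274.97819]
  H  [+165.38479 +558.35637 +220.78732]
  H  [-0.29562 -0.00296 +1.00000]
B = K⁻¹H; ‖b₁‖=1.343021, ‖b₂‖=1.343021; λ = 2/(‖b₁‖+‖b₂‖) = 0.744590, sign → tz>0 ⇒ λ=+0.744590
r₁ = λ·B[:,0] = (+0.89790,+0.38122,-0.22011); r₂ = λ·B[:,1] = (-0.39127,+0.92028,-0.00221)
r₃ = r₁×r₂ = (+0.20172,+0.08810,+0.97547); SVD([r₁ r₂ r₃]) → R = UVᵀ:
  R  [+0.89790 -0.39127 +0.20172]
  R  [+0.38122 +0.92028 +0.08810]
  R  [-0.22011 -0.00221 +0.97547]
t = (-0.03851, -0.00512, +0.74459) m
tr R = 2.793644; θ = arccos((tr R − 1)/2) = 0.458263 rad = 26.257°
axis k = ((R−Rᵀ)₃₂, (R−Rᵀ)₁₃, (R−Rᵀ)₂₁) / (2 sinθ) = (-0.102070, +0.476769, +0.873082)
rvec = θ·k = (-0.046775, +0.218486, +0.400102)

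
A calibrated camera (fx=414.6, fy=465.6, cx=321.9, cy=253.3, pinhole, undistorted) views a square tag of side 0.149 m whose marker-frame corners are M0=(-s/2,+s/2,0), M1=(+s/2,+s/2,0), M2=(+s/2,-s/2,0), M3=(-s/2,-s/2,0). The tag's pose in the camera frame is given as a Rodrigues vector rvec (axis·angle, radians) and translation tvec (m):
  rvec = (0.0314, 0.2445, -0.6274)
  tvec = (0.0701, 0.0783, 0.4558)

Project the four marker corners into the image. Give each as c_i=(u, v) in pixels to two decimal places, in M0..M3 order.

c0=(370.78, 433.24) c1=(485.78, 355.70) c2=(401.51, 226.88) c3=(294.33, 312.84)

Intrinsics K: fx=414.6, fy=465.6, cx=321.9, cy=253.3
Marker side s = 0.149 m; corners in marker frame (Z=0):
  M0 = (-0.0745, +0.0745, 0)
  M1 = (+0.0745, +0.0745, 0)
  M2 = (+0.0745, -0.0745, 0)
  M3 = (-0.0745, -0.0745, 0)
rvec = (0.0314, 0.2445, -0.6274), |rvec| = θ = 0.67409 rad = 38.622°
Rodrigues: sinθ=0.62419, 1−cosθ=0.21872; R = I + sinθ·[k]× + (1−cosθ)·[k]×²:
    [+0.78175 +0.58465 +0.21692]
    [-0.57726 +0.81005 -0.10291]
    [-0.23588 -0.04476 +0.97075]
t = (0.0701, 0.0783, 0.4558) m
M0: Pc = R·M0+t = (+0.05542, +0.18165, +0.47004); u = 414.6·(+0.05542)/0.47004 + 321.9 = 370.7799, v = 465.6·(+0.18165)/0.47004 + 253.3 = 433.2392
M1: Pc = R·M1+t = (+0.17190, +0.09564, +0.43489); u = 414.6·(+0.17190)/0.43489 + 321.9 = 485.7761, v = 465.6·(+0.09564)/0.43489 + 253.3 = 355.6965
M2: Pc = R·M2+t = (+0.08478, -0.02505, +0.44156); u = 414.6·(+0.08478)/0.44156 + 321.9 = 401.5072, v = 465.6·(-0.02505)/0.44156 + 253.3 = 226.8816
M3: Pc = R·M3+t = (-0.03170, +0.06096, +0.47671); u = 414.6·(-0.03170)/0.47671 + 321.9 = 294.3329, v = 465.6·(+0.06096)/0.47671 + 253.3 = 312.8365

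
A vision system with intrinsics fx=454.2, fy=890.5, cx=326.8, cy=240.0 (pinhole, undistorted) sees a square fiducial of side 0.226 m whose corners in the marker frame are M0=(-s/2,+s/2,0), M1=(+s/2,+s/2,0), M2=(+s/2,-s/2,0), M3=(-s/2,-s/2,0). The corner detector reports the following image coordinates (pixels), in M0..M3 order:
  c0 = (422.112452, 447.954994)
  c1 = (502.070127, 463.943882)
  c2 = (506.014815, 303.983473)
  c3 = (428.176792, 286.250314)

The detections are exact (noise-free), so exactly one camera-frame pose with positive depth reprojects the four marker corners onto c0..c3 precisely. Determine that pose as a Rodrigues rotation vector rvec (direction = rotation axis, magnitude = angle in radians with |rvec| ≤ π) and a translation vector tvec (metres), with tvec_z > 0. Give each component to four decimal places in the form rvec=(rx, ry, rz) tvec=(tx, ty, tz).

rvec=(-0.1411, -0.0840, 0.1119) tvec=(0.3827, 0.1902, 1.2587)

Intrinsics K: fx=454.2, fy=890.5, cx=326.8, cy=240.0
Marker side s = 0.226 m; corners in marker frame (Z=0):
  M0 = (-0.1130, +0.1130, 0)
  M1 = (+0.1130, +0.1130, 0)
  M2 = (+0.1130, -0.1130, 0)
  M3 = (-0.1130, -0.1130, 0)
Detected image corners:
  c0 = (422.112452, 447.954994) px
  c1 = (502.070127, 463.943882) px
  c2 = (506.014815, 303.983473) px
  c3 = (428.176792, 286.250314) px
Planar DLT: solve 8×8 A·h = b for H (H[2,2]=1):
  H  [+376.94383 -75.57100 +464.89377]
  H  [+97.20759 +668.41112 +374.54476]
  H  [+0.06005 -0.11507 +1.00000]
B = K⁻¹H; ‖b₁‖=0.794448, ‖b₂‖=0.794448; λ = 2/(‖b₁‖+‖b₂‖) = 1.258736, sign → tz>0 ⇒ λ=+1.258736
r₁ = λ·B[:,0] = (+0.99025,+0.11703,+0.07559); r₂ = λ·B[:,1] = (-0.10522,+0.98384,-0.14484)
r₃ = r₁×r₂ = (-0.09132,+0.13547,+0.98656); SVD([r₁ r₂ r₃]) → R = UVᵀ:
  R  [+0.99025 -0.10522 -0.09132]
  R  [+0.11703 +0.98384 +0.13547]
  R  [+0.07559 -0.14484 +0.98656]
t = (+0.38270, +0.19018, +1.25874) m
tr R = 2.960656; θ = arccos((tr R − 1)/2) = 0.198679 rad = 11.383°
axis k = ((R−Rᵀ)₃₂, (R−Rᵀ)₁₃, (R−Rᵀ)₂₁) / (2 sinθ) = (-0.710095, -0.422815, +0.563022)
rvec = θ·k = (-0.141081, -0.084005, +0.111861)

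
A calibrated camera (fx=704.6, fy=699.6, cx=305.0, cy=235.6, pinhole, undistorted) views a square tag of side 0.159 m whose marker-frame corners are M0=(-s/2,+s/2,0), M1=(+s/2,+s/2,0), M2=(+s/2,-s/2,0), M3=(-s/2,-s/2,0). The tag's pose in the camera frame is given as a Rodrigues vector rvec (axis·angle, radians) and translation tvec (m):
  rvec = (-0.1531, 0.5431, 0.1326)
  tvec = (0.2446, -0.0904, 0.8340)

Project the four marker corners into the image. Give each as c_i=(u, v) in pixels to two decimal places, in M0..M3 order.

c0=(438.31, 220.08) c1=(573.68, 230.48) c2=(591.01, 94.51) c3=(456.67, 97.10)

Intrinsics K: fx=704.6, fy=699.6, cx=305.0, cy=235.6
Marker side s = 0.159 m; corners in marker frame (Z=0):
  M0 = (-0.0795, +0.0795, 0)
  M1 = (+0.0795, +0.0795, 0)
  M2 = (+0.0795, -0.0795, 0)
  M3 = (-0.0795, -0.0795, 0)
rvec = (-0.1531, 0.5431, 0.1326), |rvec| = θ = 0.57964 rad = 33.211°
Rodrigues: sinθ=0.54772, 1−cosθ=0.16334; R = I + sinθ·[k]× + (1−cosθ)·[k]×²:
    [+0.84806 -0.16572 +0.50333]
    [+0.08488 +0.98006 +0.17968]
    [-0.52306 -0.10966 +0.84521]
t = (0.2446, -0.0904, 0.8340) m
M0: Pc = R·M0+t = (+0.16400, -0.01923, +0.86687); u = 704.6·(+0.16400)/0.86687 + 305.0 = 438.3051, v = 699.6·(-0.01923)/0.86687 + 235.6 = 220.0780
M1: Pc = R·M1+t = (+0.29885, -0.00574, +0.78370); u = 704.6·(+0.29885)/0.78370 + 305.0 = 573.6832, v = 699.6·(-0.00574)/0.78370 + 235.6 = 230.4778
M2: Pc = R·M2+t = (+0.32520, -0.16157, +0.80113); u = 704.6·(+0.32520)/0.80113 + 305.0 = 591.0103, v = 699.6·(-0.16157)/0.80113 + 235.6 = 94.5098
M3: Pc = R·M3+t = (+0.19035, -0.17506, +0.88430); u = 704.6·(+0.19035)/0.88430 + 305.0 = 456.6719, v = 699.6·(-0.17506)/0.88430 + 235.6 = 97.1026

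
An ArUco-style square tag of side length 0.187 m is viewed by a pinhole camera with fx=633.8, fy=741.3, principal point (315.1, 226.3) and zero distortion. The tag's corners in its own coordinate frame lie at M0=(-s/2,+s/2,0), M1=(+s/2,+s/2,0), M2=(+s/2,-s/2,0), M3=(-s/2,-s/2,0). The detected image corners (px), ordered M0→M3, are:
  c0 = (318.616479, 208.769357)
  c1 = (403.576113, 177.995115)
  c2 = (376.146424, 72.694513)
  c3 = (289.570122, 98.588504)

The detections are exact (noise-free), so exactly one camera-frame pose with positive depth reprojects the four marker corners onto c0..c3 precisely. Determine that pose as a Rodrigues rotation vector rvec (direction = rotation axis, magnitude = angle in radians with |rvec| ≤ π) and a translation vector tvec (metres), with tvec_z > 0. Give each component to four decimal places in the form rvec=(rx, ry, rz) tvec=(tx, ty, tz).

rvec=(-0.0229, -0.3113, -0.3007) tvec=(0.0640, -0.1448, 1.2333)

Intrinsics K: fx=633.8, fy=741.3, cx=315.1, cy=226.3
Marker side s = 0.187 m; corners in marker frame (Z=0):
  M0 = (-0.0935, +0.0935, 0)
  M1 = (+0.0935, +0.0935, 0)
  M2 = (+0.0935, -0.0935, 0)
  M3 = (-0.0935, -0.0935, 0)
Detected image corners:
  c0 = (318.616479, 208.769357) px
  c1 = (403.576113, 177.995115) px
  c2 = (376.146424, 72.694513) px
  c3 = (289.570122, 98.588504) px
Planar DLT: solve 8×8 A·h = b for H (H[2,2]=1):
  H  [+544.45894 +157.62695 +347.99453]
  H  [-117.03885 +578.55442 +139.28184]
  H  [+0.24732 +0.01937 +1.00000]
B = K⁻¹H; ‖b₁‖=0.810834, ‖b₂‖=0.810834; λ = 2/(‖b₁‖+‖b₂‖) = 1.233299, sign → tz>0 ⇒ λ=+1.233299
r₁ = λ·B[:,0] = (+0.90781,-0.28783,+0.30502); r₂ = λ·B[:,1] = (+0.29485,+0.95525,+0.02389)
r₃ = r₁×r₂ = (-0.29825,+0.06825,+0.95205); SVD([r₁ r₂ r₃]) → R = UVᵀ:
  R  [+0.90781 +0.29485 -0.29825]
  R  [-0.28783 +0.95525 +0.06825]
  R  [+0.30502 +0.02389 +0.95205]
t = (+0.06401, -0.14477, +1.23330) m
tr R = 2.815101; θ = arccos((tr R − 1)/2) = 0.433383 rad = 24.831°
axis k = ((R−Rᵀ)₃₂, (R−Rᵀ)₁₃, (R−Rᵀ)₂₁) / (2 sinθ) = (-0.052810, -0.718270, -0.693757)
rvec = θ·k = (-0.022887, -0.311286, -0.300663)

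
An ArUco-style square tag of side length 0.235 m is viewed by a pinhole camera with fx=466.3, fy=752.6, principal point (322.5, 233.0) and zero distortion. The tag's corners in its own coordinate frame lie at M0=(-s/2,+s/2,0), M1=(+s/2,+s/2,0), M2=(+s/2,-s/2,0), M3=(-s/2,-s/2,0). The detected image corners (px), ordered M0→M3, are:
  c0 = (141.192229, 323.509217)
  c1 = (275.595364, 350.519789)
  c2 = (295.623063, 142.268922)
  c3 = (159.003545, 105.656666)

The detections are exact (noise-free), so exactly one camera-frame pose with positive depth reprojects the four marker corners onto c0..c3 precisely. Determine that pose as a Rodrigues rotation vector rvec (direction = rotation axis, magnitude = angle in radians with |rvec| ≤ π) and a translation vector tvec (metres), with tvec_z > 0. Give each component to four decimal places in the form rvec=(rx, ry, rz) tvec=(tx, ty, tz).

rvec=(0.0886, -0.1397, 0.1538) tvec=(-0.1812, -0.0011, 0.8177)

Intrinsics K: fx=466.3, fy=752.6, cx=322.5, cy=233.0
Marker side s = 0.235 m; corners in marker frame (Z=0):
  M0 = (-0.1175, +0.1175, 0)
  M1 = (+0.1175, +0.1175, 0)
  M2 = (+0.1175, -0.1175, 0)
  M3 = (-0.1175, -0.1175, 0)
Detected image corners:
  c0 = (141.192229, 323.509217) px
  c1 = (275.595364, 350.519789) px
  c2 = (295.623063, 142.268922) px
  c3 = (159.003545, 105.656666) px
Planar DLT: solve 8×8 A·h = b for H (H[2,2]=1):
  H  [+615.29988 -60.04038 +219.16318]
  H  [+176.09436 +927.93594 +232.00237]
  H  [+0.17768 +0.09441 +1.00000]
B = K⁻¹H; ‖b₁‖=1.222936, ‖b₂‖=1.222936; λ = 2/(‖b₁‖+‖b₂‖) = 0.817704, sign → tz>0 ⇒ λ=+0.817704
r₁ = λ·B[:,0] = (+0.97851,+0.14635,+0.14529); r₂ = λ·B[:,1] = (-0.15868,+0.98431,+0.07720)
r₃ = r₁×r₂ = (-0.13171,-0.09859,+0.98637); SVD([r₁ r₂ r₃]) → R = UVᵀ:
  R  [+0.97851 -0.15868 -0.13171]
  R  [+0.14635 +0.98431 -0.09859]
  R  [+0.14529 +0.07720 +0.98637]
t = (-0.18121, -0.00108, +0.81770) m
tr R = 2.949187; θ = arccos((tr R − 1)/2) = 0.225898 rad = 12.943°
axis k = ((R−Rᵀ)₃₂, (R−Rᵀ)₁₃, (R−Rᵀ)₂₁) / (2 sinθ) = (+0.392414, -0.618360, +0.680913)
rvec = θ·k = (+0.088645, -0.139686, +0.153817)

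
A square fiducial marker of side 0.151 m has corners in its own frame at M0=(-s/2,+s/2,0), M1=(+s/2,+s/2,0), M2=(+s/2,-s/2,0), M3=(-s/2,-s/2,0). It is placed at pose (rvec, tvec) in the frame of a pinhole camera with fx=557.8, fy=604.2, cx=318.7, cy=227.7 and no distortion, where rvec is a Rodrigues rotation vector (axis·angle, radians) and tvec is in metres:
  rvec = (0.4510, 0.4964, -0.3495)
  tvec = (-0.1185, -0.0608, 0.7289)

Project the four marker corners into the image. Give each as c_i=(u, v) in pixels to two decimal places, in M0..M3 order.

c0=(214.11, 242.07) c1=(299.74, 216.78) c2=(244.62, 99.99) c3=(159.19, 139.42)

Intrinsics K: fx=557.8, fy=604.2, cx=318.7, cy=227.7
Marker side s = 0.151 m; corners in marker frame (Z=0):
  M0 = (-0.0755, +0.0755, 0)
  M1 = (+0.0755, +0.0755, 0)
  M2 = (+0.0755, -0.0755, 0)
  M3 = (-0.0755, -0.0755, 0)
rvec = (0.4510, 0.4964, -0.3495), |rvec| = θ = 0.75628 rad = 43.332°
Rodrigues: sinθ=0.68622, 1−cosθ=0.27261; R = I + sinθ·[k]× + (1−cosθ)·[k]×²:
    [+0.82434 +0.42383 +0.37529]
    [-0.21042 +0.84484 -0.49191]
    [-0.52554 +0.32653 +0.78561]
t = (-0.1185, -0.0608, 0.7289) m
M0: Pc = R·M0+t = (-0.14874, +0.01887, +0.79323); u = 557.8·(-0.14874)/0.79323 + 318.7 = 214.1072, v = 604.2·(+0.01887)/0.79323 + 227.7 = 242.0746
M1: Pc = R·M1+t = (-0.02426, -0.01290, +0.71387); u = 557.8·(-0.02426)/0.71387 + 318.7 = 299.7411, v = 604.2·(-0.01290)/0.71387 + 227.7 = 216.7806
M2: Pc = R·M2+t = (-0.08826, -0.14047, +0.66457); u = 557.8·(-0.08826)/0.66457 + 318.7 = 244.6184, v = 604.2·(-0.14047)/0.66457 + 227.7 = 99.9885
M3: Pc = R·M3+t = (-0.21274, -0.10870, +0.74393); u = 557.8·(-0.21274)/0.74393 + 318.7 = 159.1890, v = 604.2·(-0.10870)/0.74393 + 227.7 = 139.4174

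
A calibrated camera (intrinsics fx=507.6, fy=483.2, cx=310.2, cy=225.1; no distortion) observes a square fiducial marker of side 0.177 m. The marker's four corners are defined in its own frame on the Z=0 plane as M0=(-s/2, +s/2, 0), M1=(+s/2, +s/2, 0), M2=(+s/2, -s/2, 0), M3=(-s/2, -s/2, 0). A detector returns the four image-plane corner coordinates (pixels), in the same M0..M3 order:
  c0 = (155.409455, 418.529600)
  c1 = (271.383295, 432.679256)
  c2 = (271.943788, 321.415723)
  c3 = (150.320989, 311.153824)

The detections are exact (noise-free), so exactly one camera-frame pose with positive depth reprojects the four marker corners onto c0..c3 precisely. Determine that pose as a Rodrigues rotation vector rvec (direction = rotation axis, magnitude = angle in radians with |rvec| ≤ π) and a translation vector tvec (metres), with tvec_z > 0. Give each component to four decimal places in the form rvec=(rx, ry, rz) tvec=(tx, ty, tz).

rvec=(0.1959, 0.1723, 0.0365) tvec=(-0.1407, 0.2193, 0.7207)

Intrinsics K: fx=507.6, fy=483.2, cx=310.2, cy=225.1
Marker side s = 0.177 m; corners in marker frame (Z=0):
  M0 = (-0.0885, +0.0885, 0)
  M1 = (+0.0885, +0.0885, 0)
  M2 = (+0.0885, -0.0885, 0)
  M3 = (-0.0885, -0.0885, 0)
Detected image corners:
  c0 = (155.409455, 418.529600) px
  c1 = (271.383295, 432.679256) px
  c2 = (271.943788, 321.415723) px
  c3 = (150.320989, 311.153824) px
Planar DLT: solve 8×8 A·h = b for H (H[2,2]=1):
  H  [+621.67129 +71.07836 +211.07526]
  H  [-16.61557 +718.68995 +372.14051]
  H  [-0.23141 +0.27306 +1.00000]
B = K⁻¹H; ‖b₁‖=1.387548, ‖b₂‖=1.387548; λ = 2/(‖b₁‖+‖b₂‖) = 0.720696, sign → tz>0 ⇒ λ=+0.720696
r₁ = λ·B[:,0] = (+0.98457,+0.05291,-0.16678); r₂ = λ·B[:,1] = (-0.01934,+0.98025,+0.19679)
r₃ = r₁×r₂ = (+0.17390,-0.19053,+0.96616); SVD([r₁ r₂ r₃]) → R = UVᵀ:
  R  [+0.98457 -0.01934 +0.17390]
  R  [+0.05291 +0.98025 -0.19053]
  R  [-0.16678 +0.19679 +0.96616]
t = (-0.14074, +0.21931, +0.72070) m
tr R = 2.930985; θ = arccos((tr R − 1)/2) = 0.263468 rad = 15.096°
axis k = ((R−Rᵀ)₃₂, (R−Rᵀ)₁₃, (R−Rᵀ)₂₁) / (2 sinθ) = (+0.743620, +0.654053, +0.138722)
rvec = θ·k = (+0.195920, +0.172322, +0.036549)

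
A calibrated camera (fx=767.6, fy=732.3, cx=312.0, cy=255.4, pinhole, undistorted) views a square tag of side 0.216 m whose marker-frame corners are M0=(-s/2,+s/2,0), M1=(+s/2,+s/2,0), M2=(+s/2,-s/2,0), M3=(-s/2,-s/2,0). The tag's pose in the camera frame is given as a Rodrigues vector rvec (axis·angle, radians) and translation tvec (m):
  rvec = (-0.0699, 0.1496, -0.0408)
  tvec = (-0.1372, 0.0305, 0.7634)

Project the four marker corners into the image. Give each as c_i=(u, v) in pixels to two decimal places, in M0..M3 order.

c0=(73.13, 391.23) c1=(284.32, 387.28) c2=(277.12, 175.81) c3=(70.43, 188.23)

Intrinsics K: fx=767.6, fy=732.3, cx=312.0, cy=255.4
Marker side s = 0.216 m; corners in marker frame (Z=0):
  M0 = (-0.1080, +0.1080, 0)
  M1 = (+0.1080, +0.1080, 0)
  M2 = (+0.1080, -0.1080, 0)
  M3 = (-0.1080, -0.1080, 0)
rvec = (-0.0699, 0.1496, -0.0408), |rvec| = θ = 0.17009 rad = 9.745°
Rodrigues: sinθ=0.16927, 1−cosθ=0.01443; R = I + sinθ·[k]× + (1−cosθ)·[k]×²:
    [+0.98801 +0.03539 +0.15030]
    [-0.04582 +0.99673 +0.06652]
    [-0.14746 -0.07261 +0.98640]
t = (-0.1372, 0.0305, 0.7634) m
M0: Pc = R·M0+t = (-0.24008, +0.14310, +0.77148); u = 767.6·(-0.24008)/0.77148 + 312.0 = 73.1258, v = 732.3·(+0.14310)/0.77148 + 255.4 = 391.2278
M1: Pc = R·M1+t = (-0.02667, +0.13320, +0.73963); u = 767.6·(-0.02667)/0.73963 + 312.0 = 284.3180, v = 732.3·(+0.13320)/0.73963 + 255.4 = 387.2780
M2: Pc = R·M2+t = (-0.03432, -0.08210, +0.75532); u = 767.6·(-0.03432)/0.75532 + 312.0 = 277.1247, v = 732.3·(-0.08210)/0.75532 + 255.4 = 175.8060
M3: Pc = R·M3+t = (-0.24773, -0.07220, +0.78717); u = 767.6·(-0.24773)/0.78717 + 312.0 = 70.4313, v = 732.3·(-0.07220)/0.78717 + 255.4 = 188.2338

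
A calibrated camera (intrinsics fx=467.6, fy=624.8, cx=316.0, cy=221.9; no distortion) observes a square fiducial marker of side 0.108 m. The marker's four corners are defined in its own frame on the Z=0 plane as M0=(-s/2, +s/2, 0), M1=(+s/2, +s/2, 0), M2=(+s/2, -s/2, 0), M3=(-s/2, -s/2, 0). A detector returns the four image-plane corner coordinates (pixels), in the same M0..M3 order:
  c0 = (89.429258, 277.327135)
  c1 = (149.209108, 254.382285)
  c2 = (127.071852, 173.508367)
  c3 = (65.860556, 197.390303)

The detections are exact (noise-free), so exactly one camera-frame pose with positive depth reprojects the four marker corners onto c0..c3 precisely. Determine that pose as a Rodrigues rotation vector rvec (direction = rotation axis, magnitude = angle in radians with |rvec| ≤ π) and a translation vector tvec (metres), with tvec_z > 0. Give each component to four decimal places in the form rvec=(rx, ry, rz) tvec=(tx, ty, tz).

Intrinsics K: fx=467.6, fy=624.8, cx=316.0, cy=221.9
Marker side s = 0.108 m; corners in marker frame (Z=0):
  M0 = (-0.0540, +0.0540, 0)
  M1 = (+0.0540, +0.0540, 0)
  M2 = (+0.0540, -0.0540, 0)
  M3 = (-0.0540, -0.0540, 0)
Detected image corners:
  c0 = (89.429258, 277.327135) px
  c1 = (149.209108, 254.382285) px
  c2 = (127.071852, 173.508367) px
  c3 = (65.860556, 197.390303) px
Planar DLT: solve 8×8 A·h = b for H (H[2,2]=1):
  H  [+555.77249 +236.87418 +107.97223]
  H  [-225.70381 +797.31135 +226.18538]
  H  [-0.03974 +0.23411 +1.00000]
B = K⁻¹H; ‖b₁‖=1.264645, ‖b₂‖=1.264645; λ = 2/(‖b₁‖+‖b₂‖) = 0.790736, sign → tz>0 ⇒ λ=+0.790736
r₁ = λ·B[:,0] = (+0.96108,-0.27449,-0.03143); r₂ = λ·B[:,1] = (+0.27547,+0.94332,+0.18512)
r₃ = r₁×r₂ = (-0.02117,-0.18657,+0.98221); SVD([r₁ r₂ r₃]) → R = UVᵀ:
  R  [+0.96108 +0.27547 -0.02117]
  R  [-0.27449 +0.94332 -0.18657]
  R  [-0.03143 +0.18512 +0.98221]
t = (-0.35179, +0.00542, +0.79074) m
tr R = 2.886610; θ = arccos((tr R − 1)/2) = 0.338345 rad = 19.386°
axis k = ((R−Rᵀ)₃₂, (R−Rᵀ)₁₃, (R−Rᵀ)₂₁) / (2 sinθ) = (+0.559887, +0.015453, -0.828425)
rvec = θ·k = (+0.189435, +0.005229, -0.280294)

rvec=(0.1894, 0.0052, -0.2803) tvec=(-0.3518, 0.0054, 0.7907)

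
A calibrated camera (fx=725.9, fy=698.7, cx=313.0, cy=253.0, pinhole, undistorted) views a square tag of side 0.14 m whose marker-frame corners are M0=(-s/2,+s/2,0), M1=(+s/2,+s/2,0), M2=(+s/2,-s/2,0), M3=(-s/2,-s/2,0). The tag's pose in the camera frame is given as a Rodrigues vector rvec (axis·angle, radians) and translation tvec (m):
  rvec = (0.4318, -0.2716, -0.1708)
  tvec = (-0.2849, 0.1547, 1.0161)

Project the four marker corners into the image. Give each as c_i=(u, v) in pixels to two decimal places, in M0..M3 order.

c0=(70.77, 410.74) c1=(168.76, 385.85) c2=(149.31, 306.50) c3=(44.56, 330.39)

Intrinsics K: fx=725.9, fy=698.7, cx=313.0, cy=253.0
Marker side s = 0.14 m; corners in marker frame (Z=0):
  M0 = (-0.0700, +0.0700, 0)
  M1 = (+0.0700, +0.0700, 0)
  M2 = (+0.0700, -0.0700, 0)
  M3 = (-0.0700, -0.0700, 0)
rvec = (0.4318, -0.2716, -0.1708), |rvec| = θ = 0.53795 rad = 30.822°
Rodrigues: sinθ=0.51238, 1−cosθ=0.14124; R = I + sinθ·[k]× + (1−cosθ)·[k]×²:
    [+0.94976 +0.10544 -0.29468]
    [-0.21992 +0.89476 -0.38863]
    [+0.22269 +0.43391 +0.87300]
t = (-0.2849, 0.1547, 1.0161) m
M0: Pc = R·M0+t = (-0.34400, +0.23273, +1.03089); u = 725.9·(-0.34400)/1.03089 + 313.0 = 70.7702, v = 698.7·(+0.23273)/1.03089 + 253.0 = 410.7351
M1: Pc = R·M1+t = (-0.21104, +0.20194, +1.06206); u = 725.9·(-0.21104)/1.06206 + 313.0 = 168.7609, v = 698.7·(+0.20194)/1.06206 + 253.0 = 385.8499
M2: Pc = R·M2+t = (-0.22580, +0.07667, +1.00131); u = 725.9·(-0.22580)/1.00131 + 313.0 = 149.3086, v = 698.7·(+0.07667)/1.00131 + 253.0 = 306.5006
M3: Pc = R·M3+t = (-0.35876, +0.10746, +0.97014); u = 725.9·(-0.35876)/0.97014 + 313.0 = 44.5567, v = 698.7·(+0.10746)/0.97014 + 253.0 = 330.3941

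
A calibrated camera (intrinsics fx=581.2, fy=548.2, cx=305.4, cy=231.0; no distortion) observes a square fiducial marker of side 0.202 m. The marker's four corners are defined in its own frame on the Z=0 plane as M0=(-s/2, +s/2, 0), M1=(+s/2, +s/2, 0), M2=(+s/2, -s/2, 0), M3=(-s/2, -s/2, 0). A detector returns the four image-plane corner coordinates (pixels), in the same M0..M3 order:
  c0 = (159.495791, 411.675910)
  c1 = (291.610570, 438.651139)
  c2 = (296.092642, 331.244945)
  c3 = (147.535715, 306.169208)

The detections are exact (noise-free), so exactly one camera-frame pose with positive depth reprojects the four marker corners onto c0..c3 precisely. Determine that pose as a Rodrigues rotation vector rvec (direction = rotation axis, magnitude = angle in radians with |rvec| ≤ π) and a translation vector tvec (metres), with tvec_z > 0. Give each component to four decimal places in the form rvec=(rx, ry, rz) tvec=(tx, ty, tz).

rvec=(0.4785, 0.2162, 0.0938) tvec=(-0.1139, 0.2085, 0.7950)

Intrinsics K: fx=581.2, fy=548.2, cx=305.4, cy=231.0
Marker side s = 0.202 m; corners in marker frame (Z=0):
  M0 = (-0.1010, +0.1010, 0)
  M1 = (+0.1010, +0.1010, 0)
  M2 = (+0.1010, -0.1010, 0)
  M3 = (-0.1010, -0.1010, 0)
Detected image corners:
  c0 = (159.495791, 411.675910) px
  c1 = (291.610570, 438.651139) px
  c2 = (296.092642, 331.244945) px
  c3 = (147.535715, 306.169208) px
Planar DLT: solve 8×8 A·h = b for H (H[2,2]=1):
  H  [+640.50912 +150.58222 +222.15276]
  H  [+42.96363 +744.92525 +374.78223]
  H  [-0.23164 +0.58619 +1.00000]
B = K⁻¹H; ‖b₁‖=1.257863, ‖b₂‖=1.257863; λ = 2/(‖b₁‖+‖b₂‖) = 0.794999, sign → tz>0 ⇒ λ=+0.794999
r₁ = λ·B[:,0] = (+0.97289,+0.13990,-0.18415); r₂ = λ·B[:,1] = (-0.03890,+0.88392,+0.46602)
r₃ = r₁×r₂ = (+0.22797,-0.44622,+0.86540); SVD([r₁ r₂ r₃]) → R = UVᵀ:
  R  [+0.97289 -0.03890 +0.22797]
  R  [+0.13990 +0.88392 -0.44622]
  R  [-0.18415 +0.46602 +0.86540]
t = (-0.11387, +0.20851, +0.79500) m
tr R = 2.722210; θ = arccos((tr R − 1)/2) = 0.533357 rad = 30.559°
axis k = ((R−Rᵀ)₃₂, (R−Rᵀ)₁₃, (R−Rᵀ)₂₁) / (2 sinθ) = (+0.897117, +0.405292, +0.175840)
rvec = θ·k = (+0.478484, +0.216165, +0.093785)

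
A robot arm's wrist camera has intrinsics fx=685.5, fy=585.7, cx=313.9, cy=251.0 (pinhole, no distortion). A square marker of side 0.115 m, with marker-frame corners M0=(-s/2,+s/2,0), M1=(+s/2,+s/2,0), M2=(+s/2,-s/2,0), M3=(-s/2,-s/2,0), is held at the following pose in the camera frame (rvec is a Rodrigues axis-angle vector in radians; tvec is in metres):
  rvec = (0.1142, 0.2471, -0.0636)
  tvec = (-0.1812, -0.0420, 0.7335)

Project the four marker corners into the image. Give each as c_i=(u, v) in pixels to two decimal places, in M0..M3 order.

c0=(102.52, 264.84) c1=(199.40, 260.86) c2=(188.98, 167.39) c3=(90.92, 175.03)

Intrinsics K: fx=685.5, fy=585.7, cx=313.9, cy=251.0
Marker side s = 0.115 m; corners in marker frame (Z=0):
  M0 = (-0.0575, +0.0575, 0)
  M1 = (+0.0575, +0.0575, 0)
  M2 = (+0.0575, -0.0575, 0)
  M3 = (-0.0575, -0.0575, 0)
rvec = (0.1142, 0.2471, -0.0636), |rvec| = θ = 0.27954 rad = 16.017°
Rodrigues: sinθ=0.27592, 1−cosθ=0.03882; R = I + sinθ·[k]× + (1−cosθ)·[k]×²:
    [+0.96766 +0.07679 +0.24029]
    [-0.04876 +0.99151 -0.12053]
    [-0.24750 +0.10491 +0.96319]
t = (-0.1812, -0.0420, 0.7335) m
M0: Pc = R·M0+t = (-0.23242, +0.01782, +0.75376); u = 685.5·(-0.23242)/0.75376 + 313.9 = 102.5244, v = 585.7·(+0.01782)/0.75376 + 251.0 = 264.8432
M1: Pc = R·M1+t = (-0.12114, +0.01221, +0.72530); u = 685.5·(-0.12114)/0.72530 + 313.9 = 199.4038, v = 585.7·(+0.01221)/0.72530 + 251.0 = 260.8586
M2: Pc = R·M2+t = (-0.12998, -0.10182, +0.71324); u = 685.5·(-0.12998)/0.71324 + 313.9 = 188.9793, v = 585.7·(-0.10182)/0.71324 + 251.0 = 167.3905
M3: Pc = R·M3+t = (-0.24126, -0.09621, +0.74170); u = 685.5·(-0.24126)/0.74170 + 313.9 = 90.9241, v = 585.7·(-0.09621)/0.74170 + 251.0 = 175.0268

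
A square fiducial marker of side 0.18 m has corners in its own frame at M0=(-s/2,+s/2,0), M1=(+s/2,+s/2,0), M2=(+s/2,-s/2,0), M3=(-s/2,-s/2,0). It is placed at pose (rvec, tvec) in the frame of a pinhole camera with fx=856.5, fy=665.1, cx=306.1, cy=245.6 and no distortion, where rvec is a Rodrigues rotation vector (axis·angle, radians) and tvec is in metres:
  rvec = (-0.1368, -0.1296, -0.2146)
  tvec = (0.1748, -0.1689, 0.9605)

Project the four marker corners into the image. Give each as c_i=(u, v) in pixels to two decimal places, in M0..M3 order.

c0=(404.35, 200.49) c1=(556.92, 176.45) c2=(516.82, 60.26) c3=(366.65, 80.64)

Intrinsics K: fx=856.5, fy=665.1, cx=306.1, cy=245.6
Marker side s = 0.18 m; corners in marker frame (Z=0):
  M0 = (-0.0900, +0.0900, 0)
  M1 = (+0.0900, +0.0900, 0)
  M2 = (+0.0900, -0.0900, 0)
  M3 = (-0.0900, -0.0900, 0)
rvec = (-0.1368, -0.1296, -0.2146), |rvec| = θ = 0.28559 rad = 16.363°
Rodrigues: sinθ=0.28173, 1−cosθ=0.04051; R = I + sinθ·[k]× + (1−cosθ)·[k]×²:
    [+0.96879 +0.22050 -0.11327]
    [-0.20289 +0.96784 +0.14876]
    [+0.14242 -0.12114 +0.98237]
t = (0.1748, -0.1689, 0.9605) m
M0: Pc = R·M0+t = (+0.10745, -0.06353, +0.93678); u = 856.5·(+0.10745)/0.93678 + 306.1 = 404.3455, v = 665.1·(-0.06353)/0.93678 + 245.6 = 200.4913
M1: Pc = R·M1+t = (+0.28184, -0.10005, +0.96242); u = 856.5·(+0.28184)/0.96242 + 306.1 = 556.9192, v = 665.1·(-0.10005)/0.96242 + 245.6 = 176.4547
M2: Pc = R·M2+t = (+0.24215, -0.27427, +0.98422); u = 856.5·(+0.24215)/0.98422 + 306.1 = 516.8232, v = 665.1·(-0.27427)/0.98422 + 245.6 = 60.2616
M3: Pc = R·M3+t = (+0.06776, -0.23775, +0.95858); u = 856.5·(+0.06776)/0.95858 + 306.1 = 366.6476, v = 665.1·(-0.23775)/0.95858 + 245.6 = 80.6439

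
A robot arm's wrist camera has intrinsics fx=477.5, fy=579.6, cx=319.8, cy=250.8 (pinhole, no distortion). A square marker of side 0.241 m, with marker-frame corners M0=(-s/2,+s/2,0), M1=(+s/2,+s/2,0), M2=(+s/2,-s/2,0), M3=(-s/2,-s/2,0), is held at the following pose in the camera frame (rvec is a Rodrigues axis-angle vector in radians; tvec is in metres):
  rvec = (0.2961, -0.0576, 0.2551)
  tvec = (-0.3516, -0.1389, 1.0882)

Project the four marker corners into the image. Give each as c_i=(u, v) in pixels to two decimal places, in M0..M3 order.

c0=(105.30, 221.36) c1=(207.67, 251.54) c2=(228.29, 130.38) c3=(119.71, 95.63)

Intrinsics K: fx=477.5, fy=579.6, cx=319.8, cy=250.8
Marker side s = 0.241 m; corners in marker frame (Z=0):
  M0 = (-0.1205, +0.1205, 0)
  M1 = (+0.1205, +0.1205, 0)
  M2 = (+0.1205, -0.1205, 0)
  M3 = (-0.1205, -0.1205, 0)
rvec = (0.2961, -0.0576, 0.2551), |rvec| = θ = 0.39506 rad = 22.635°
Rodrigues: sinθ=0.38486, 1−cosθ=0.07702; R = I + sinθ·[k]× + (1−cosθ)·[k]×²:
    [+0.96625 -0.25693 -0.01883]
    [+0.24010 +0.92461 -0.29571]
    [+0.09339 +0.28121 +0.95509]
t = (-0.3516, -0.1389, 1.0882) m
M0: Pc = R·M0+t = (-0.49899, -0.05642, +1.11083); u = 477.5·(-0.49899)/1.11083 + 319.8 = 105.3038, v = 579.6·(-0.05642)/1.11083 + 250.8 = 221.3637
M1: Pc = R·M1+t = (-0.26613, +0.00145, +1.13334); u = 477.5·(-0.26613)/1.13334 + 319.8 = 207.6746, v = 579.6·(+0.00145)/1.13334 + 250.8 = 251.5404
M2: Pc = R·M2+t = (-0.20421, -0.22138, +1.06557); u = 477.5·(-0.20421)/1.06557 + 319.8 = 228.2913, v = 579.6·(-0.22138)/1.06557 + 250.8 = 130.3815
M3: Pc = R·M3+t = (-0.43707, -0.27925, +1.04306); u = 477.5·(-0.43707)/1.04306 + 319.8 = 119.7140, v = 579.6·(-0.27925)/1.04306 + 250.8 = 95.6298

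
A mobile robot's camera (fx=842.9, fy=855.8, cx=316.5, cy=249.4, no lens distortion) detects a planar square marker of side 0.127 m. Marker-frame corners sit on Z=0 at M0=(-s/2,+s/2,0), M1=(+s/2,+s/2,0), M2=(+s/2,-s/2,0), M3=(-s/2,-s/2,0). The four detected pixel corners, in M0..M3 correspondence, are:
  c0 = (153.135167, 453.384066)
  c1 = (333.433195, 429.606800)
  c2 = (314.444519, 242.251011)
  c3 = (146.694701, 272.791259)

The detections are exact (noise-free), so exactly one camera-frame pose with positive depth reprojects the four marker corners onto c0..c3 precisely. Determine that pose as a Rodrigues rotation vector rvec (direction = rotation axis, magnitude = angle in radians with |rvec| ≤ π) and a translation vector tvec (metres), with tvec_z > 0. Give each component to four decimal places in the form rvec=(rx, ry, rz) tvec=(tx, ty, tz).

rvec=(-0.3058, 0.2418, -0.1380) tvec=(-0.0563, 0.0659, 0.5799)

Intrinsics K: fx=842.9, fy=855.8, cx=316.5, cy=249.4
Marker side s = 0.127 m; corners in marker frame (Z=0):
  M0 = (-0.0635, +0.0635, 0)
  M1 = (+0.0635, +0.0635, 0)
  M2 = (+0.0635, -0.0635, 0)
  M3 = (-0.0635, -0.0635, 0)
Detected image corners:
  c0 = (153.135167, 453.384066) px
  c1 = (333.433195, 429.606800) px
  c2 = (314.444519, 242.251011) px
  c3 = (146.694701, 272.791259) px
Planar DLT: solve 8×8 A·h = b for H (H[2,2]=1):
  H  [+1281.07719 -29.17022 +234.66819]
  H  [-343.83083 +1258.98335 +346.66789]
  H  [-0.36928 -0.54078 +1.00000]
B = K⁻¹H; ‖b₁‖=1.724396, ‖b₂‖=1.724396; λ = 2/(‖b₁‖+‖b₂‖) = 0.579913, sign → tz>0 ⇒ λ=+0.579913
r₁ = λ·B[:,0] = (+0.96179,-0.17058,-0.21415); r₂ = λ·B[:,1] = (+0.09769,+0.94451,-0.31361)
r₃ = r₁×r₂ = (+0.25577,+0.28071,+0.92509); SVD([r₁ r₂ r₃]) → R = UVᵀ:
  R  [+0.96179 +0.09769 +0.25577]
  R  [-0.17058 +0.94451 +0.28071]
  R  [-0.21415 -0.31361 +0.92509]
t = (-0.05630, +0.06591, +0.57991) m
tr R = 2.831393; θ = arccos((tr R − 1)/2) = 0.413559 rad = 23.695°
axis k = ((R−Rᵀ)₃₂, (R−Rᵀ)₁₃, (R−Rᵀ)₂₁) / (2 sinθ) = (-0.739434, +0.584664, -0.333773)
rvec = θ·k = (-0.305800, +0.241793, -0.138035)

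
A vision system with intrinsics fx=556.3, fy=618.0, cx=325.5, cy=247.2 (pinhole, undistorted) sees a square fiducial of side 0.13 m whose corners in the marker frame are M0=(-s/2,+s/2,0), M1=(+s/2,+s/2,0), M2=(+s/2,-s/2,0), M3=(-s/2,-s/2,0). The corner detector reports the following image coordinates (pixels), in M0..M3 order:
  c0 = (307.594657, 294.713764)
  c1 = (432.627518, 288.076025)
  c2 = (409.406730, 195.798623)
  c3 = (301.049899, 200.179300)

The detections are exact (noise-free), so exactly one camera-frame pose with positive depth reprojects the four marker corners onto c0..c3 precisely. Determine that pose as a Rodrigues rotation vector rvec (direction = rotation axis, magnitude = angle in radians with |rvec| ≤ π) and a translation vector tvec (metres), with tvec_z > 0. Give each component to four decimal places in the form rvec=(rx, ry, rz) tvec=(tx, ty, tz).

Intrinsics K: fx=556.3, fy=618.0, cx=325.5, cy=247.2
Marker side s = 0.13 m; corners in marker frame (Z=0):
  M0 = (-0.0650, +0.0650, 0)
  M1 = (+0.0650, +0.0650, 0)
  M2 = (+0.0650, -0.0650, 0)
  M3 = (-0.0650, -0.0650, 0)
Detected image corners:
  c0 = (307.594657, 294.713764) px
  c1 = (432.627518, 288.076025) px
  c2 = (409.406730, 195.798623) px
  c3 = (301.049899, 200.179300) px
Planar DLT: solve 8×8 A·h = b for H (H[2,2]=1):
  H  [+936.57636 -289.23880 +362.58622]
  H  [-12.35284 +445.71192 +241.28691]
  H  [+0.12014 -1.11457 +1.00000]
B = K⁻¹H; ‖b₁‖=1.619184, ‖b₂‖=1.619184; λ = 2/(‖b₁‖+‖b₂‖) = 0.617595, sign → tz>0 ⇒ λ=+0.617595
r₁ = λ·B[:,0] = (+0.99636,-0.04202,+0.07420); r₂ = λ·B[:,1] = (+0.08166,+0.72076,-0.68836)
r₃ = r₁×r₂ = (-0.02455,+0.69191,+0.72157); SVD([r₁ r₂ r₃]) → R = UVᵀ:
  R  [+0.99636 +0.08166 -0.02455]
  R  [-0.04202 +0.72076 +0.69191]
  R  [+0.07420 -0.68836 +0.72157]
t = (+0.04117, -0.00591, +0.61759) m
tr R = 2.438688; θ = arccos((tr R − 1)/2) = 0.767938 rad = 44.000°
axis k = ((R−Rᵀ)₃₂, (R−Rᵀ)₁₃, (R−Rᵀ)₂₁) / (2 sinθ) = (-0.993490, -0.071077, -0.089025)
rvec = θ·k = (-0.762939, -0.054583, -0.068366)

rvec=(-0.7629, -0.0546, -0.0684) tvec=(0.0412, -0.0059, 0.6176)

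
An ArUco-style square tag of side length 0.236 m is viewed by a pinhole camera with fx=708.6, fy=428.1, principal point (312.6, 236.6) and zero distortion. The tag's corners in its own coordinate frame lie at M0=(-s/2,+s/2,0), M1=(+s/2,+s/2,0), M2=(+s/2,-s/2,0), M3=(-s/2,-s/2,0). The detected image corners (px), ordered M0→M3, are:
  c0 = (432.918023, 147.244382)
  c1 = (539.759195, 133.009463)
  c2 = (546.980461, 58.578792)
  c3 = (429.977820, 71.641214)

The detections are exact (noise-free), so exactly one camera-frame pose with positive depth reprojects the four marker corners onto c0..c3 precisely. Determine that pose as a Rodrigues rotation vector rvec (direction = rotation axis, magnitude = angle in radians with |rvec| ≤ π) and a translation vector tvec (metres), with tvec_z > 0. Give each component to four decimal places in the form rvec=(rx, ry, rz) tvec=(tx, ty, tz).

rvec=(0.5368, -0.2504, -0.1887) tvec=(0.3365, -0.4198, 1.3575)

Intrinsics K: fx=708.6, fy=428.1, cx=312.6, cy=236.6
Marker side s = 0.236 m; corners in marker frame (Z=0):
  M0 = (-0.1180, +0.1180, 0)
  M1 = (+0.1180, +0.1180, 0)
  M2 = (+0.1180, -0.1180, 0)
  M3 = (-0.1180, -0.1180, 0)
Detected image corners:
  c0 = (432.918023, 147.244382) px
  c1 = (539.759195, 133.009463) px
  c2 = (546.980461, 58.578792) px
  c3 = (429.977820, 71.641214) px
Planar DLT: solve 8×8 A·h = b for H (H[2,2]=1):
  H  [+539.88898 +179.36626 +488.26263]
  H  [-43.91920 +357.57449 +104.22267]
  H  [+0.13670 +0.38732 +1.00000]
B = K⁻¹H; ‖b₁‖=0.736661, ‖b₂‖=0.736661; λ = 2/(‖b₁‖+‖b₂‖) = 1.357476, sign → tz>0 ⇒ λ=+1.357476
r₁ = λ·B[:,0] = (+0.95241,-0.24182,+0.18556); r₂ = λ·B[:,1] = (+0.11167,+0.84326,+0.52578)
r₃ = r₁×r₂ = (-0.28362,-0.48004,+0.83013); SVD([r₁ r₂ r₃]) → R = UVᵀ:
  R  [+0.95241 +0.11167 -0.28362]
  R  [-0.24182 +0.84326 -0.48004]
  R  [+0.18556 +0.52578 +0.83013]
t = (+0.33652, -0.41976, +1.35748) m
tr R = 2.625806; θ = arccos((tr R − 1)/2) = 0.621677 rad = 35.619°
axis k = ((R−Rᵀ)₃₂, (R−Rᵀ)₁₃, (R−Rᵀ)₂₁) / (2 sinθ) = (+0.863511, -0.402805, -0.303476)
rvec = θ·k = (+0.536824, -0.250414, -0.188664)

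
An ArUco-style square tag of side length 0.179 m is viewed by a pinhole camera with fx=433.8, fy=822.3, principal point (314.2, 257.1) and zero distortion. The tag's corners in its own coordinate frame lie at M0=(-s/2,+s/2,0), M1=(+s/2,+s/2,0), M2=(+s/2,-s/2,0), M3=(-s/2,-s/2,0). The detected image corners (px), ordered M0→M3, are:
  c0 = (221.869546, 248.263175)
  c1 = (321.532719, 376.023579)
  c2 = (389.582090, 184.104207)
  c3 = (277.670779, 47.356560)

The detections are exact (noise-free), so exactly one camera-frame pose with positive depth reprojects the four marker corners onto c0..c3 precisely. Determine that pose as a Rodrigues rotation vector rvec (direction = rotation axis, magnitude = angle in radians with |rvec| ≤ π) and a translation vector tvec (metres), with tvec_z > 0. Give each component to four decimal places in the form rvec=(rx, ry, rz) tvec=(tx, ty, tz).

Intrinsics K: fx=433.8, fy=822.3, cx=314.2, cy=257.1
Marker side s = 0.179 m; corners in marker frame (Z=0):
  M0 = (-0.0895, +0.0895, 0)
  M1 = (+0.0895, +0.0895, 0)
  M2 = (+0.0895, -0.0895, 0)
  M3 = (-0.0895, -0.0895, 0)
Detected image corners:
  c0 = (221.869546, 248.263175) px
  c1 = (321.532719, 376.023579) px
  c2 = (389.582090, 184.104207) px
  c3 = (277.670779, 47.356560) px
Planar DLT: solve 8×8 A·h = b for H (H[2,2]=1):
  H  [+550.18367 -172.65030 +300.46978]
  H  [+709.95827 +1219.78723 +218.19441]
  H  [-0.12904 +0.57128 +1.00000]
B = K⁻¹H; ‖b₁‖=1.639438, ‖b₂‖=1.639438; λ = 2/(‖b₁‖+‖b₂‖) = 0.609965, sign → tz>0 ⇒ λ=+0.609965
r₁ = λ·B[:,0] = (+0.83062,+0.55124,-0.07871); r₂ = λ·B[:,1] = (-0.49515,+0.79586,+0.34846)
r₃ = r₁×r₂ = (+0.25473,-0.25047,+0.93401); SVD([r₁ r₂ r₃]) → R = UVᵀ:
  R  [+0.83062 -0.49515 +0.25473]
  R  [+0.55124 +0.79586 -0.25047]
  R  [-0.07871 +0.34846 +0.93401]
t = (-0.01931, -0.02886, +0.60997) m
tr R = 2.560499; θ = arccos((tr R − 1)/2) = 0.675731 rad = 38.717°
axis k = ((R−Rᵀ)₃₂, (R−Rᵀ)₁₃, (R−Rᵀ)₂₁) / (2 sinθ) = (+0.478783, +0.266556, +0.836490)
rvec = θ·k = (+0.323529, +0.180120, +0.565242)

rvec=(0.3235, 0.1801, 0.5652) tvec=(-0.0193, -0.0289, 0.6100)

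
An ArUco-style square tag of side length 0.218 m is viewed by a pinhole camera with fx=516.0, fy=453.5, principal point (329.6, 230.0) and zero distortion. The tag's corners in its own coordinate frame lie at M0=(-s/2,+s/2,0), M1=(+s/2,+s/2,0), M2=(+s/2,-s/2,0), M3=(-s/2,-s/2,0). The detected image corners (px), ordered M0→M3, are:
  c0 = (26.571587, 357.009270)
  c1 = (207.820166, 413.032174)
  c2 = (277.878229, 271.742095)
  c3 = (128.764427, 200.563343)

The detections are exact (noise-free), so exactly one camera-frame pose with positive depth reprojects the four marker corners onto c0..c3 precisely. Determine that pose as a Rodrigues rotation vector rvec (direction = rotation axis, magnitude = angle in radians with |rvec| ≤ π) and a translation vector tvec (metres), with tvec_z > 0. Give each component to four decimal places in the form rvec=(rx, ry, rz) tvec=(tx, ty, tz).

Intrinsics K: fx=516.0, fy=453.5, cx=329.6, cy=230.0
Marker side s = 0.218 m; corners in marker frame (Z=0):
  M0 = (-0.1090, +0.1090, 0)
  M1 = (+0.1090, +0.1090, 0)
  M2 = (+0.1090, -0.1090, 0)
  M3 = (-0.1090, -0.1090, 0)
Detected image corners:
  c0 = (26.571587, 357.009270) px
  c1 = (207.820166, 413.032174) px
  c2 = (277.878229, 271.742095) px
  c3 = (128.764427, 200.563343) px
Planar DLT: solve 8×8 A·h = b for H (H[2,2]=1):
  H  [+864.62484 -474.54467 +168.99478]
  H  [+509.22123 +515.42818 +308.68574]
  H  [+0.69373 -0.53069 +1.00000]
B = K⁻¹H; ‖b₁‖=1.610843, ‖b₂‖=1.610843; λ = 2/(‖b₁‖+‖b₂‖) = 0.620793, sign → tz>0 ⇒ λ=+0.620793
r₁ = λ·B[:,0] = (+0.76513,+0.47865,+0.43066); r₂ = λ·B[:,1] = (-0.36048,+0.87265,-0.32945)
r₃ = r₁×r₂ = (-0.53351,+0.09682,+0.84023); SVD([r₁ r₂ r₃]) → R = UVᵀ:
  R  [+0.76513 -0.36048 -0.53351]
  R  [+0.47865 +0.87265 +0.09682]
  R  [+0.43066 -0.32945 +0.84023]
t = (-0.19322, +0.10771, +0.62079) m
tr R = 2.478014; θ = arccos((tr R − 1)/2) = 0.739201 rad = 42.353°
axis k = ((R−Rᵀ)₃₂, (R−Rᵀ)₁₃, (R−Rᵀ)₂₁) / (2 sinθ) = (-0.316365, -0.715581, +0.622781)
rvec = θ·k = (-0.233857, -0.528959, +0.460361)

rvec=(-0.2339, -0.5290, 0.4604) tvec=(-0.1932, 0.1077, 0.6208)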